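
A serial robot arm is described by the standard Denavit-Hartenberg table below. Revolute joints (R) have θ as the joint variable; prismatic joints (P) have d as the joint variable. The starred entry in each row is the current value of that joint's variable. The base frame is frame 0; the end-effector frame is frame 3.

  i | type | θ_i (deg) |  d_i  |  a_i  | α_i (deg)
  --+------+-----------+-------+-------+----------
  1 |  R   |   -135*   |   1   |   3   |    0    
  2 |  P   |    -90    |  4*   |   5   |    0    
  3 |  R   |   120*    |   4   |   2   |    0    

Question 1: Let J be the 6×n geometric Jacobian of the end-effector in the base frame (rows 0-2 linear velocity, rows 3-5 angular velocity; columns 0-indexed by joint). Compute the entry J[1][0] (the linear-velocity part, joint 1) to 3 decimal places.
-6.174

axis z_0 = ẑ; lever o_n−o_0 = (-6.1745,-0.5176,9.0000)
cross product → J_v[:, 0] = (0.5176,-6.1745,0.0000)
J_ω[:, 0] = z_0
entry J[1][0] = -6.1745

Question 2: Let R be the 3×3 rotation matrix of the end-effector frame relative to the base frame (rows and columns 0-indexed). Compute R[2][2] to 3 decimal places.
End-effector z-axis (col 2 of R) = (0.0000,0.0000,1.0000)
R[2][2] = 1.0000

1.000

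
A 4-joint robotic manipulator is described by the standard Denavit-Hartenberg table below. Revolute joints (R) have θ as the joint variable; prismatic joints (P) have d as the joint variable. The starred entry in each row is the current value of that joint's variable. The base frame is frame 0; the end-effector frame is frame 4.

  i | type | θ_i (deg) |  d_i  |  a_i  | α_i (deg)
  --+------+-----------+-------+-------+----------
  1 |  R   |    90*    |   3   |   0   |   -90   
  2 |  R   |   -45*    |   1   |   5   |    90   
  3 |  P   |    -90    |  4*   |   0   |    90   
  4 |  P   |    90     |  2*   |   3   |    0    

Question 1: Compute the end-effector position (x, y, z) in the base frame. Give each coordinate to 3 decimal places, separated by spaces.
-1.000 -2.828 10.071

after link 1: o_1 = (0.0000, 0.0000, 3.0000)
after link 2: o_2 = (-1.0000, 3.5355, 6.5355)
after link 3: o_3 = (-1.0000, 0.7071, 9.3640)
after link 4: o_4 = (-1.0000, -2.8284, 10.0711)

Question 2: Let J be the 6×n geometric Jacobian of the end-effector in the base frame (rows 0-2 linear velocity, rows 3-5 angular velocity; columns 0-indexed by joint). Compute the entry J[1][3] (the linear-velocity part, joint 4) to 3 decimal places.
-0.707

prismatic axis z_3 = (-0.0000,-0.7071,-0.7071)
J_v[:, 3] = z_3; J_ω[:, 3] = (0,0,0)
entry J[1][3] = -0.7071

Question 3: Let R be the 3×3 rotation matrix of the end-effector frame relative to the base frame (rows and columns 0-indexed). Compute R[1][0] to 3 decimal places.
-0.707

End-effector x-axis (col 0 of R) = (0.0000,-0.7071,0.7071)
R[1][0] = -0.7071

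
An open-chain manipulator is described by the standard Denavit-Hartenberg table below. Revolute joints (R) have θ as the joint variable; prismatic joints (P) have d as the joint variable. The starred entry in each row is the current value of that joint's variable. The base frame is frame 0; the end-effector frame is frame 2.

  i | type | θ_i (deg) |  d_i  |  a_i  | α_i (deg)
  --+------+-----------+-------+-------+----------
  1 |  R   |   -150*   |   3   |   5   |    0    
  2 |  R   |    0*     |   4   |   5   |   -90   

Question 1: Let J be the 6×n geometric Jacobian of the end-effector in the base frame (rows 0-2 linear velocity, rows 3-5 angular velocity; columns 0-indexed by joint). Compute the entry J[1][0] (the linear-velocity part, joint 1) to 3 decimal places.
-8.660

axis z_0 = ẑ; lever o_n−o_0 = (-8.6603,-5.0000,7.0000)
cross product → J_v[:, 0] = (5.0000,-8.6603,0.0000)
J_ω[:, 0] = z_0
entry J[1][0] = -8.6603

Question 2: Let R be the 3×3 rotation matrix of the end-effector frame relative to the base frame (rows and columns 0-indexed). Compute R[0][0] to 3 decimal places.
End-effector x-axis (col 0 of R) = (-0.8660,-0.5000,0.0000)
R[0][0] = -0.8660

-0.866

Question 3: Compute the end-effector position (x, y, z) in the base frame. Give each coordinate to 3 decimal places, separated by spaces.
-8.660 -5.000 7.000

after link 1: o_1 = (-4.3301, -2.5000, 3.0000)
after link 2: o_2 = (-8.6603, -5.0000, 7.0000)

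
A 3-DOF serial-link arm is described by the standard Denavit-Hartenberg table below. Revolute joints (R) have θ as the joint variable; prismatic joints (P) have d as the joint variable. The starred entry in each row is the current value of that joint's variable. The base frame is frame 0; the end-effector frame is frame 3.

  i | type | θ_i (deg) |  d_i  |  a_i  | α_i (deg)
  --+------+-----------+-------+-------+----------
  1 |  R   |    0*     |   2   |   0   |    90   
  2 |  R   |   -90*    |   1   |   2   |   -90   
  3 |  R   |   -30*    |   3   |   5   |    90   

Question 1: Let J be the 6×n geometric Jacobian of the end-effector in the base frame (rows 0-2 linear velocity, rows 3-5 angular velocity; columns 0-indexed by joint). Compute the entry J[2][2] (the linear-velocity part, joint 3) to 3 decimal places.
-2.500

axis z_2 = (1.0000,-0.0000,0.0000); lever o_n−o_2 = (3.0000,-2.5000,-4.3301)
cross product → J_v[:, 2] = (0.0000,4.3301,-2.5000)
J_ω[:, 2] = z_2
entry J[2][2] = -2.5000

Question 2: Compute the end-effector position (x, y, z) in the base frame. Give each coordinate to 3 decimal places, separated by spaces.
3.000 -3.500 -4.330

after link 1: o_1 = (0.0000, 0.0000, 2.0000)
after link 2: o_2 = (0.0000, -1.0000, 0.0000)
after link 3: o_3 = (3.0000, -3.5000, -4.3301)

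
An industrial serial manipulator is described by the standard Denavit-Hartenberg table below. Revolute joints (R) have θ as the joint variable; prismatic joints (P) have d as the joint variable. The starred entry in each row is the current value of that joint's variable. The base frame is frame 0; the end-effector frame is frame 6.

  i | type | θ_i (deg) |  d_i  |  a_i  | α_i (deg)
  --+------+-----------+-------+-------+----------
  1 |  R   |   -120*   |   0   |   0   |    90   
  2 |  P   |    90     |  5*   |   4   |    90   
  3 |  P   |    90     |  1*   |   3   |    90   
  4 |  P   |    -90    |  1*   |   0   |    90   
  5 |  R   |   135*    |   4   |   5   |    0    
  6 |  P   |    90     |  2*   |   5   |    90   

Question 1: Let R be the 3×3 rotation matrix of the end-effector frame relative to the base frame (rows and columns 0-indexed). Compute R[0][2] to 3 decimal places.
-0.354

End-effector z-axis (col 2 of R) = (-0.3536,-0.6124,0.7071)
R[0][2] = -0.3536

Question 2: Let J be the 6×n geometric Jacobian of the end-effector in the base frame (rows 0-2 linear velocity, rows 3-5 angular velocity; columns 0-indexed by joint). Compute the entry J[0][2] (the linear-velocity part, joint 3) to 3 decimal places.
-0.500

prismatic axis z_2 = (-0.5000,-0.8660,-0.0000)
J_v[:, 2] = z_2; J_ω[:, 2] = (0,0,0)
entry J[0][2] = -0.5000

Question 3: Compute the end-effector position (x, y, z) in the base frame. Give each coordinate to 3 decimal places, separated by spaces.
-5.768 -5.990 5.000

after link 1: o_1 = (0.0000, 0.0000, 0.0000)
after link 2: o_2 = (-4.3301, 2.5000, 4.0000)
after link 3: o_3 = (-7.4282, 3.1340, 4.0000)
after link 4: o_4 = (-7.4282, 3.1340, 5.0000)
after link 5: o_5 = (-5.7319, -1.9279, 8.5355)
after link 6: o_6 = (-5.7676, -5.9897, 5.0000)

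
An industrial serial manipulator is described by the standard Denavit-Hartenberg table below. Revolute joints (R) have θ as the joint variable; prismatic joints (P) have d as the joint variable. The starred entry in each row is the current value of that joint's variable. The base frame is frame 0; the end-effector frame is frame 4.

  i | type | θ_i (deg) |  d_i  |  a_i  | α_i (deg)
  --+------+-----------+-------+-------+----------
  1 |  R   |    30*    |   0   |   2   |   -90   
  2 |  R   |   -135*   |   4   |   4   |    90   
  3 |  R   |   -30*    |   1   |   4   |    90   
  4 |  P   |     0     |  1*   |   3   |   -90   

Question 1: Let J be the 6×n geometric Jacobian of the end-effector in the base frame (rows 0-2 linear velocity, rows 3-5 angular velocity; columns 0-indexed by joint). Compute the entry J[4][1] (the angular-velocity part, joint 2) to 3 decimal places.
axis z_1 = (-0.5000,0.8660,0.0000); lever o_n−o_1 = (-6.2850,-4.0513,6.0544)
cross product → J_v[:, 1] = (5.2432,3.0272,7.4686)
J_ω[:, 1] = z_1
entry J[4][1] = 0.8660

0.866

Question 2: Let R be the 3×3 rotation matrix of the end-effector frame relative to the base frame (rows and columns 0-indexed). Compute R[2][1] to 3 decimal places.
0.354

End-effector y-axis (col 1 of R) = (-0.7392,0.5732,0.3536)
R[2][1] = 0.3536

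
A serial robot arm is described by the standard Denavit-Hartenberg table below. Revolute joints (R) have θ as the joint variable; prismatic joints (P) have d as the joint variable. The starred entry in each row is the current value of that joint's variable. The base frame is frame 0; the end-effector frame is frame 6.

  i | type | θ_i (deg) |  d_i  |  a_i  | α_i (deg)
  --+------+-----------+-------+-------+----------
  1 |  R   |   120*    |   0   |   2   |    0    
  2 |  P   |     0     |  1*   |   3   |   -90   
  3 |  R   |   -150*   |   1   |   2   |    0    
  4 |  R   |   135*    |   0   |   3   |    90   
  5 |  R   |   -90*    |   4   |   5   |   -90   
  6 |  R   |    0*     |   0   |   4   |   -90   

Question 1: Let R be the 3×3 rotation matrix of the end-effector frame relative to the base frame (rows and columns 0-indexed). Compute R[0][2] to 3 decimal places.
End-effector z-axis (col 2 of R) = (-0.1294,0.2241,-0.9659)
R[0][2] = -0.1294

-0.129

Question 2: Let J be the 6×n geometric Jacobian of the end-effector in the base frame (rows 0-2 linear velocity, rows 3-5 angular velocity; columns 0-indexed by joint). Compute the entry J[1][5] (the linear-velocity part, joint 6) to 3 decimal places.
0.897

axis z_5 = (-0.4830,0.8365,0.2588); lever o_n−o_5 = (3.4641,2.0000,0.0000)
cross product → J_v[:, 5] = (-0.5176,0.8966,-3.8637)
J_ω[:, 5] = z_5
entry J[1][5] = 0.8966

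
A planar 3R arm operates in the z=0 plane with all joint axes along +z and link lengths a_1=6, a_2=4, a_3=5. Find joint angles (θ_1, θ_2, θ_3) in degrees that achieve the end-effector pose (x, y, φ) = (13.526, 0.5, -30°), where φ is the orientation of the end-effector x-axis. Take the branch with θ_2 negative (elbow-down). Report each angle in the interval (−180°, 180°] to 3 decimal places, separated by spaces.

30.005 -30.012 -29.993

wrist centre = target − a_3·(cos φ, sin φ) = (9.1959, 3.0000)
cos θ_2 = (93.5641−6²−4²)/(2·6·4) = 0.8659; θ_2 = -30.0123° (elbow-down)
β = atan2(3.0000,9.1959) = 18.0681°; ψ = atan2(-2.0007,9.4637) = -11.9373°
θ_1 = β − ψ = 30.0053°
θ_3 = φ − θ_1 − θ_2 = -29.9931° (wrapped to (-180°,180°])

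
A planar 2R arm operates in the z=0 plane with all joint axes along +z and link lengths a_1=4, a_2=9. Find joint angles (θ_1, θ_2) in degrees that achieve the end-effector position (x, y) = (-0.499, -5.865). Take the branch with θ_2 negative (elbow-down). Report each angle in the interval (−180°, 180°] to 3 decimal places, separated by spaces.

35.271 -149.998

cos θ_2 = (34.6472−4²−9²)/(2·4·9) = -0.8660; θ_2 = -149.9983° (elbow-down)
β = atan2(-5.8650,-0.4990) = -94.8631°; ψ = atan2(-4.5002,-3.7941) = -130.1339°
θ_1 = β − ψ = 35.2708°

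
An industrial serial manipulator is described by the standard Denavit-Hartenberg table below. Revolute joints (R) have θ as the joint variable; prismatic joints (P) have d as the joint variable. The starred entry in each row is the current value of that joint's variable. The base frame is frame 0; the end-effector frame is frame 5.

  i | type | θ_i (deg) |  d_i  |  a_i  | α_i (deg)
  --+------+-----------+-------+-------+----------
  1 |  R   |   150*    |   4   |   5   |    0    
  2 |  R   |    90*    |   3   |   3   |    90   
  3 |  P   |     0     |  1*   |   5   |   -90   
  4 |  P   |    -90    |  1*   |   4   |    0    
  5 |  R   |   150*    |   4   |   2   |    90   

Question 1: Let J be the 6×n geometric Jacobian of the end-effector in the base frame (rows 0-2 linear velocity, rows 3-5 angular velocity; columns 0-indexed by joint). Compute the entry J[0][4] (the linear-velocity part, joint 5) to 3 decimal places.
axis z_4 = (0.0000,0.0000,1.0000); lever o_n−o_4 = (1.0000,-1.7321,4.0000)
cross product → J_v[:, 4] = (1.7321,1.0000,-0.0000)
J_ω[:, 4] = z_4
entry J[0][4] = 1.7321

1.732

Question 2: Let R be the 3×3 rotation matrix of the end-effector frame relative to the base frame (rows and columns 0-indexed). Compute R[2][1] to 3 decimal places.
End-effector y-axis (col 1 of R) = (0.0000,0.0000,1.0000)
R[2][1] = 1.0000

1.000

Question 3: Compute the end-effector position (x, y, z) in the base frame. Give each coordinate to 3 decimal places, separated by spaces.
-11.660 -3.660 12.000

after link 1: o_1 = (-4.3301, 2.5000, 4.0000)
after link 2: o_2 = (-5.8301, -0.0981, 7.0000)
after link 3: o_3 = (-9.1962, -3.9282, 7.0000)
after link 4: o_4 = (-12.6603, -1.9282, 8.0000)
after link 5: o_5 = (-11.6603, -3.6603, 12.0000)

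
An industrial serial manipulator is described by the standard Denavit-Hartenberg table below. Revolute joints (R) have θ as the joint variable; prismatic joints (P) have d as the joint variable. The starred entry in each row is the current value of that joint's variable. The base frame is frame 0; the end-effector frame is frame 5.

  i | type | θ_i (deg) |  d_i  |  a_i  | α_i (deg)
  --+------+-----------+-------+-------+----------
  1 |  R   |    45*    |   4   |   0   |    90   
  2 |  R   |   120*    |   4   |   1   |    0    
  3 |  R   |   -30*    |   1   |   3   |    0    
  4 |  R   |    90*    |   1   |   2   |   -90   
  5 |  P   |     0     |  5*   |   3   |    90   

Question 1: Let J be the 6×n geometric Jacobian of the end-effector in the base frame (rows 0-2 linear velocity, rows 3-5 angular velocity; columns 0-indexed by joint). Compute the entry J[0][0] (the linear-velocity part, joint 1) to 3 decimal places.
8.132

axis z_0 = ẑ; lever o_n−o_0 = (0.3536,-8.1317,2.8660)
cross product → J_v[:, 0] = (8.1317,0.3536,-0.0000)
J_ω[:, 0] = z_0
entry J[0][0] = 8.1317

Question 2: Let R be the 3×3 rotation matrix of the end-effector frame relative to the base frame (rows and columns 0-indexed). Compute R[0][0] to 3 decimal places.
End-effector x-axis (col 0 of R) = (-0.7071,-0.7071,0.0000)
R[0][0] = -0.7071

-0.707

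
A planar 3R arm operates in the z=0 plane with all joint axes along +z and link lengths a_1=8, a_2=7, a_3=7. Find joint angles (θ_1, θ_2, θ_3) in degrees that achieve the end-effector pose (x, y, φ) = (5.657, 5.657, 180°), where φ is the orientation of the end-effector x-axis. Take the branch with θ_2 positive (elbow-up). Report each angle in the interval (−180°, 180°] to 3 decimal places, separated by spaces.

wrist centre = target − a_3·(cos φ, sin φ) = (12.6570, 5.6570)
cos θ_2 = (192.2013−8²−7²)/(2·8·7) = 0.7072; θ_2 = 44.9961° (elbow-up)
β = atan2(5.6570,12.6570) = 24.0821°; ψ = atan2(4.9494,12.9501) = 20.9164°
θ_1 = β − ψ = 3.1656°
θ_3 = φ − θ_1 − θ_2 = 131.8382° (wrapped to (-180°,180°])

3.166 44.996 131.838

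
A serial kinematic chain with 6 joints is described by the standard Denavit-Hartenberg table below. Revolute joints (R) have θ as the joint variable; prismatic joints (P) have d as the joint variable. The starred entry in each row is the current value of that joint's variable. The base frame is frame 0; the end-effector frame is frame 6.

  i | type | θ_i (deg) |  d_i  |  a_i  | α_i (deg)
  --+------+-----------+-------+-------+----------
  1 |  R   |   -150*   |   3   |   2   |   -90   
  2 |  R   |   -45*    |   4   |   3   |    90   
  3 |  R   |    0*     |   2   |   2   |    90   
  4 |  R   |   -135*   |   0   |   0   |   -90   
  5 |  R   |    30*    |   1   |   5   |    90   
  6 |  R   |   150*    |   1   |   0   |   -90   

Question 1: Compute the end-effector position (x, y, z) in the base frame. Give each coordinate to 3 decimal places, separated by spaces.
-1.618 -7.440 3.120

after link 1: o_1 = (-1.7321, -1.0000, 3.0000)
after link 2: o_2 = (-1.5692, -5.5248, 5.1213)
after link 3: o_3 = (-1.5692, -5.5248, 7.9497)
after link 4: o_4 = (-1.5692, -5.5248, 7.9497)
after link 5: o_5 = (-1.1852, -8.1898, 3.6196)
after link 6: o_6 = (-1.6182, -7.4398, 3.1196)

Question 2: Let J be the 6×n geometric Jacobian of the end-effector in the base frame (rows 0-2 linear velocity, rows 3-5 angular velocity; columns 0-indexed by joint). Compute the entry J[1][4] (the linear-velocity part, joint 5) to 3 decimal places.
-4.183

axis z_4 = (-0.8660,-0.5000,0.0000); lever o_n−o_4 = (-0.0490,-1.9151,-4.8301)
cross product → J_v[:, 4] = (2.4151,-4.1830,1.6340)
J_ω[:, 4] = z_4
entry J[1][4] = -4.1830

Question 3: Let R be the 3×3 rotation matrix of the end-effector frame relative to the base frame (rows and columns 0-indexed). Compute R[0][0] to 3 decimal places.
-0.650

End-effector x-axis (col 0 of R) = (-0.6495,0.1250,0.7500)
R[0][0] = -0.6495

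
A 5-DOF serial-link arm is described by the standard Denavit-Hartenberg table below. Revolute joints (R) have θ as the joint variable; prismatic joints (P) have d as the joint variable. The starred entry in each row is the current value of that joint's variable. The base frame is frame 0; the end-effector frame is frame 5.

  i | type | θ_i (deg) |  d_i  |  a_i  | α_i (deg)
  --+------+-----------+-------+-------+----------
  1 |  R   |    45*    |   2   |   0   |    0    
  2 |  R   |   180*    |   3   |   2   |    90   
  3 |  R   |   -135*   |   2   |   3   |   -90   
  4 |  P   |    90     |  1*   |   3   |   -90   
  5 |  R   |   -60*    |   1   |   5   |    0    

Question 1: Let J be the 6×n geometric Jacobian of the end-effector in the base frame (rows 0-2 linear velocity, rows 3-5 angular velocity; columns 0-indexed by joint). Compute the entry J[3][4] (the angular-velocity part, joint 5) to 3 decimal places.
-0.500

axis z_4 = (-0.5000,-0.5000,0.7071); lever o_n−o_4 = (-0.8973,-4.4328,-2.3548)
cross product → J_v[:, 4] = (4.3119,-1.8119,1.7678)
J_ω[:, 4] = z_4
entry J[3][4] = -0.5000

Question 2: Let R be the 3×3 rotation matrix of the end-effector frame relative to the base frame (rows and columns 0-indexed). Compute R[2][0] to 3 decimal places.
End-effector x-axis (col 0 of R) = (-0.0795,-0.7866,-0.6124)
R[2][0] = -0.6124

-0.612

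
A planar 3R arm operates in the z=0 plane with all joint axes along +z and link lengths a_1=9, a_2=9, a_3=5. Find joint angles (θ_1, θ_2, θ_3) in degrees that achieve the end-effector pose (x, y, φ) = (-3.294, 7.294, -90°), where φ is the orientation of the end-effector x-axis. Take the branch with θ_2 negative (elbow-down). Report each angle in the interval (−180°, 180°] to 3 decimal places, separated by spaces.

150.001 -90.003 -149.998

wrist centre = target − a_3·(cos φ, sin φ) = (-3.2940, 12.2940)
cos θ_2 = (161.9929−9²−9²)/(2·9·9) = -0.0000; θ_2 = -90.0025° (elbow-down)
β = atan2(12.2940,-3.2940) = 104.9993°; ψ = atan2(-9.0000,8.9996) = -45.0013°
θ_1 = β − ψ = 150.0005°
θ_3 = φ − θ_1 − θ_2 = -149.9980° (wrapped to (-180°,180°])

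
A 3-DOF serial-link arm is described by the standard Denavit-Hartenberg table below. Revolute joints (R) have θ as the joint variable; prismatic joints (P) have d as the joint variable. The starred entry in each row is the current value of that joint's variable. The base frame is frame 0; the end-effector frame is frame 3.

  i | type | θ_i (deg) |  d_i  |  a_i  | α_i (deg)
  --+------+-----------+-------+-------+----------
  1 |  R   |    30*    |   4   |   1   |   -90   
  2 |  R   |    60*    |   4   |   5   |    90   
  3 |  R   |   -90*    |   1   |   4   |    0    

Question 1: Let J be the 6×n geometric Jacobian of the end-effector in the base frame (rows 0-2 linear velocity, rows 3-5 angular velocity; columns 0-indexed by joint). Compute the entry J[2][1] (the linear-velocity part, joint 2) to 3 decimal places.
-3.366

axis z_1 = (-0.5000,0.8660,0.0000); lever o_n−o_1 = (2.9151,1.6830,-3.8301)
cross product → J_v[:, 1] = (-3.3170,-1.9151,-3.3660)
J_ω[:, 1] = z_1
entry J[2][1] = -3.3660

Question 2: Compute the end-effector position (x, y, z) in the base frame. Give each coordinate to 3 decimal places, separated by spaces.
3.781 2.183 0.170

after link 1: o_1 = (0.8660, 0.5000, 4.0000)
after link 2: o_2 = (1.0311, 5.2141, -0.3301)
after link 3: o_3 = (3.7811, 2.1830, 0.1699)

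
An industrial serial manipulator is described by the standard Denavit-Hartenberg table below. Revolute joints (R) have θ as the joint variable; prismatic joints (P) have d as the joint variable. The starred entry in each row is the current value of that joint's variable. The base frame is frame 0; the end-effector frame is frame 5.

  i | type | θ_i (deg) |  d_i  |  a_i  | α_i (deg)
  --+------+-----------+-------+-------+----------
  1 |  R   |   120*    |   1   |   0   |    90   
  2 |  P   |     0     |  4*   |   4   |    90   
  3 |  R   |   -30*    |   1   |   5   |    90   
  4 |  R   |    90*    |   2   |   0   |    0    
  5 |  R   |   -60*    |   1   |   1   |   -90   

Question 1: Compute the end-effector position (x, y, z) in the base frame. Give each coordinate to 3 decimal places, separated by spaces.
-5.116 5.799 -0.500

after link 1: o_1 = (0.0000, 0.0000, 1.0000)
after link 2: o_2 = (1.4641, 5.4641, 1.0000)
after link 3: o_3 = (-2.8660, 7.9641, -0.0000)
after link 4: o_4 = (-3.8660, 6.2321, -0.0000)
after link 5: o_5 = (-5.1160, 5.7990, -0.5000)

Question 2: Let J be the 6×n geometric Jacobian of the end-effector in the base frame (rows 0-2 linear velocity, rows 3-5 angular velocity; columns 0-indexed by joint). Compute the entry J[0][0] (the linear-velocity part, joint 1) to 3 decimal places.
axis z_0 = ẑ; lever o_n−o_0 = (-5.1160,5.7990,-0.5000)
cross product → J_v[:, 0] = (-5.7990,-5.1160,0.0000)
J_ω[:, 0] = z_0
entry J[0][0] = -5.7990

-5.799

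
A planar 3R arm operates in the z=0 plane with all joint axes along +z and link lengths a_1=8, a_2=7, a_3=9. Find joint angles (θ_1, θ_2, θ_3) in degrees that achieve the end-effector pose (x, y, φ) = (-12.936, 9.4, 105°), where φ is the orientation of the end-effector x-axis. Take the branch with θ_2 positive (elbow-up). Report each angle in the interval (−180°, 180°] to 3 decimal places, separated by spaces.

135.002 90.000 -120.002

wrist centre = target − a_3·(cos φ, sin φ) = (-10.6066, 0.7067)
cos θ_2 = (112.9999−8²−7²)/(2·8·7) = -0.0000; θ_2 = 90.0000° (elbow-up)
β = atan2(0.7067,-10.6066) = 176.1883°; ψ = atan2(7.0000,8.0000) = 41.1859°
θ_1 = β − ψ = 135.0024°
θ_3 = φ − θ_1 − θ_2 = -120.0024° (wrapped to (-180°,180°])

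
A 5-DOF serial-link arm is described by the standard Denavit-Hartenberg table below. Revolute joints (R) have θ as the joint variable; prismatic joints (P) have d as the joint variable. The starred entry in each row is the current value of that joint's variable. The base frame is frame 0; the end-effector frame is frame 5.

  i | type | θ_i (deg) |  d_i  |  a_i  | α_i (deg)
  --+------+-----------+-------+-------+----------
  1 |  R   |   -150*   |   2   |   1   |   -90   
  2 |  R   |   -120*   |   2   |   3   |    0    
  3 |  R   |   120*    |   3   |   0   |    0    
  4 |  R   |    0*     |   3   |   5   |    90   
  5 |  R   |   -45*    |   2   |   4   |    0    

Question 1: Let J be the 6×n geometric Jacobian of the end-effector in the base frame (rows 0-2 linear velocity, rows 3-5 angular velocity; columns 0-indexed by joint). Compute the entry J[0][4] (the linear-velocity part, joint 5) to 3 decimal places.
-1.035

axis z_4 = (0.0000,-0.0000,1.0000); lever o_n−o_4 = (-3.8637,1.0353,2.0000)
cross product → J_v[:, 4] = (-1.0353,-3.8637,-0.0000)
J_ω[:, 4] = z_4
entry J[0][4] = -1.0353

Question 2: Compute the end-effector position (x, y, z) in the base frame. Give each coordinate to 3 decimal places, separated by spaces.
after link 1: o_1 = (-0.8660, -0.5000, 2.0000)
after link 2: o_2 = (1.4330, -1.4821, 4.5981)
after link 3: o_3 = (2.9330, -4.0801, 4.5981)
after link 4: o_4 = (0.1029, -9.1782, 4.5981)
after link 5: o_5 = (-3.7608, -8.1429, 6.5981)

-3.761 -8.143 6.598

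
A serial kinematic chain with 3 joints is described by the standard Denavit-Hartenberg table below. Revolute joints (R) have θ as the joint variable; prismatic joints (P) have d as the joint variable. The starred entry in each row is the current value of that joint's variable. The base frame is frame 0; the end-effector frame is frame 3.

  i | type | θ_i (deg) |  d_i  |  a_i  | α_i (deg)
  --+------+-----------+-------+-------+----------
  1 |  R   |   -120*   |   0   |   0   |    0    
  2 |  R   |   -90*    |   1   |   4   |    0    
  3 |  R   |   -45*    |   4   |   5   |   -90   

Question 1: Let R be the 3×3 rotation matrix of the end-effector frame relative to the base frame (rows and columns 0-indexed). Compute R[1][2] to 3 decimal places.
End-effector z-axis (col 2 of R) = (-0.9659,-0.2588,0.0000)
R[1][2] = -0.2588

-0.259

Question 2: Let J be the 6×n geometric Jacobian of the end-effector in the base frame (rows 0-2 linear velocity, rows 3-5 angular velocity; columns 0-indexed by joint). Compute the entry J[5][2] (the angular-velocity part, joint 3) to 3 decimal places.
1.000

axis z_2 = (0.0000,0.0000,1.0000); lever o_n−o_2 = (-1.2941,4.8296,4.0000)
cross product → J_v[:, 2] = (-4.8296,-1.2941,0.0000)
J_ω[:, 2] = z_2
entry J[5][2] = 1.0000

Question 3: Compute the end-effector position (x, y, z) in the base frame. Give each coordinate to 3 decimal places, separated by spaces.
-4.758 6.830 5.000

after link 1: o_1 = (0.0000, 0.0000, 0.0000)
after link 2: o_2 = (-3.4641, 2.0000, 1.0000)
after link 3: o_3 = (-4.7582, 6.8296, 5.0000)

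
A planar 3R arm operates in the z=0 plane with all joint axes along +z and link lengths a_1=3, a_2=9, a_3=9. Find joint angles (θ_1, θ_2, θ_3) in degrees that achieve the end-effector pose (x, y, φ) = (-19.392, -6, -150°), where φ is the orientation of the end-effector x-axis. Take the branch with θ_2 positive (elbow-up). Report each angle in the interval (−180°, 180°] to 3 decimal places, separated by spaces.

wrist centre = target − a_3·(cos φ, sin φ) = (-11.5978, -1.5000)
cos θ_2 = (136.7583−3²−9²)/(2·3·9) = 0.8659; θ_2 = 30.0150° (elbow-up)
β = atan2(-1.5000,-11.5978) = -172.6305°; ψ = atan2(4.5020,10.7931) = 22.6422°
θ_1 = β − ψ = -195.2727°
θ_3 = φ − θ_1 − θ_2 = 15.2577° (wrapped to (-180°,180°])

164.727 30.015 15.258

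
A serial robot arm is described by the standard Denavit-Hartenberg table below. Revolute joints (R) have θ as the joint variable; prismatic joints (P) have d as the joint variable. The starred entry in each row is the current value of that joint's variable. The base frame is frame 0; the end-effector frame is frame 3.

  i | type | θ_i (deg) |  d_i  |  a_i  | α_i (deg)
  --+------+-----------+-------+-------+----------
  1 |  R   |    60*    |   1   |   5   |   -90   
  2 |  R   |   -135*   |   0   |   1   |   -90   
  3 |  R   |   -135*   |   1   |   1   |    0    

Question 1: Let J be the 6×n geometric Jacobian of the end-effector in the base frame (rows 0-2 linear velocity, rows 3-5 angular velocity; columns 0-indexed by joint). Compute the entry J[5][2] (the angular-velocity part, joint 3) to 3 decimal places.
0.707

axis z_2 = (0.3536,0.6124,0.7071); lever o_n−o_2 = (-0.0088,1.3989,0.2071)
cross product → J_v[:, 2] = (-0.8624,-0.0795,0.5000)
J_ω[:, 2] = z_2
entry J[5][2] = 0.7071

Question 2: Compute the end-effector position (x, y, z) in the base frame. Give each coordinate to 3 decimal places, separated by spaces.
2.138 5.117 1.914

after link 1: o_1 = (2.5000, 4.3301, 1.0000)
after link 2: o_2 = (2.1464, 3.7178, 1.7071)
after link 3: o_3 = (2.1376, 5.1167, 1.9142)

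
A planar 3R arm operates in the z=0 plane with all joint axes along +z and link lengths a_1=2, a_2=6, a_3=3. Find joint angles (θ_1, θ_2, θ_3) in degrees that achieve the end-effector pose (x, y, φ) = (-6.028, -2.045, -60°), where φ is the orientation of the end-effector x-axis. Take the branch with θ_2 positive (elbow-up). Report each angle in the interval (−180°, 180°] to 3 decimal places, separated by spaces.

141.613 44.979 113.407

wrist centre = target − a_3·(cos φ, sin φ) = (-7.5280, 0.5531)
cos θ_2 = (56.9767−2²−6²)/(2·2·6) = 0.7074; θ_2 = 44.9794° (elbow-up)
β = atan2(0.5531,-7.5280) = 175.7981°; ψ = atan2(4.2411,6.2442) = 34.1848°
θ_1 = β − ψ = 141.6133°
θ_3 = φ − θ_1 − θ_2 = 113.4074° (wrapped to (-180°,180°])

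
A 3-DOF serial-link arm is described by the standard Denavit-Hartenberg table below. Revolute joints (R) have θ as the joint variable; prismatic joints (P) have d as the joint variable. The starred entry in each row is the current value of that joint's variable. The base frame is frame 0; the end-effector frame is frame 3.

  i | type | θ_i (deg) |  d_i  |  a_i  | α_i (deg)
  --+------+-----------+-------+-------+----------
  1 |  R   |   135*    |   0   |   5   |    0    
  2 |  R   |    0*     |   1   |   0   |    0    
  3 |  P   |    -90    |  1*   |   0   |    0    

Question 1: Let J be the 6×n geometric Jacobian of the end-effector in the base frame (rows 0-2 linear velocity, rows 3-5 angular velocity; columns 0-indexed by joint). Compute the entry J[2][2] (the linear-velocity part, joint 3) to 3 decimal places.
prismatic axis z_2 = (0.0000,0.0000,1.0000)
J_v[:, 2] = z_2; J_ω[:, 2] = (0,0,0)
entry J[2][2] = 1.0000

1.000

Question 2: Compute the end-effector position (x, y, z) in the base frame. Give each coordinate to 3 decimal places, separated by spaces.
-3.536 3.536 2.000

after link 1: o_1 = (-3.5355, 3.5355, 0.0000)
after link 2: o_2 = (-3.5355, 3.5355, 1.0000)
after link 3: o_3 = (-3.5355, 3.5355, 2.0000)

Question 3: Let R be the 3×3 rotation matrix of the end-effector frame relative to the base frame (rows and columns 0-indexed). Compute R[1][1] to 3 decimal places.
End-effector y-axis (col 1 of R) = (-0.7071,0.7071,0.0000)
R[1][1] = 0.7071

0.707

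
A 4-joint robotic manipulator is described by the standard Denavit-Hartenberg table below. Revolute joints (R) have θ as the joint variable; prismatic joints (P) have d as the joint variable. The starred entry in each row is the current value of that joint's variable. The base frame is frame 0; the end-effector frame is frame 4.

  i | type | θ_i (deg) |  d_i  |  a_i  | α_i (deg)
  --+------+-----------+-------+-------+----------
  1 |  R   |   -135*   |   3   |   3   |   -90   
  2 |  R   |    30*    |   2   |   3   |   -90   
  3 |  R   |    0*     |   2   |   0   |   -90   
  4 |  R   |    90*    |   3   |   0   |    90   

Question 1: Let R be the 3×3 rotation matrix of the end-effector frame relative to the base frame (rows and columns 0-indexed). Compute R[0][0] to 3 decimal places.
-0.354

End-effector x-axis (col 0 of R) = (-0.3536,-0.3536,0.8660)
R[0][0] = -0.3536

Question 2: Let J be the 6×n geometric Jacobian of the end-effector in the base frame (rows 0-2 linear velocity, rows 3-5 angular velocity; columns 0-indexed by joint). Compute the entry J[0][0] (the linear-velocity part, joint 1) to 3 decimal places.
axis z_0 = ẑ; lever o_n−o_0 = (-3.9584,-2.5442,-0.2321)
cross product → J_v[:, 0] = (2.5442,-3.9584,0.0000)
J_ω[:, 0] = z_0
entry J[0][0] = 2.5442

2.544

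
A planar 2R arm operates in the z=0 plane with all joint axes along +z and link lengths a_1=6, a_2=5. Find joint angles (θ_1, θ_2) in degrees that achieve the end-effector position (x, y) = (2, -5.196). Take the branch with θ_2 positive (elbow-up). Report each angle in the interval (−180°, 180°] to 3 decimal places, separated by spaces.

-120.000 120.002

cos θ_2 = (30.9984−6²−5²)/(2·6·5) = -0.5000; θ_2 = 120.0017° (elbow-up)
β = atan2(-5.1960,2.0000) = -68.9477°; ψ = atan2(4.3301,3.4999) = 51.0523°
θ_1 = β − ψ = -120.0000°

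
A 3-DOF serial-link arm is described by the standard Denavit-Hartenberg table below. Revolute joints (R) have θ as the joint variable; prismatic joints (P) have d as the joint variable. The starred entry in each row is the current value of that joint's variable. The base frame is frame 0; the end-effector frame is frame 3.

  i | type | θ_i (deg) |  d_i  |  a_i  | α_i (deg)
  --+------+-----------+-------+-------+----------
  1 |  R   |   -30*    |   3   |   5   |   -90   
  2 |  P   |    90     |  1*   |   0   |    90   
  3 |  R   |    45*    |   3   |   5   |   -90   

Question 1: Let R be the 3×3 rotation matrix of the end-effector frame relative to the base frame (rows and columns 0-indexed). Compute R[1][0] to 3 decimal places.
0.612

End-effector x-axis (col 0 of R) = (0.3536,0.6124,-0.7071)
R[1][0] = 0.6124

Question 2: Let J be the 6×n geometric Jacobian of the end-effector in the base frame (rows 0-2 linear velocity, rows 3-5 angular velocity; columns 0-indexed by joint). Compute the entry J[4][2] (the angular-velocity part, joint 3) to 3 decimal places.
-0.500

axis z_2 = (0.8660,-0.5000,0.0000); lever o_n−o_2 = (4.3658,1.5619,-3.5355)
cross product → J_v[:, 2] = (1.7678,3.0619,3.5355)
J_ω[:, 2] = z_2
entry J[4][2] = -0.5000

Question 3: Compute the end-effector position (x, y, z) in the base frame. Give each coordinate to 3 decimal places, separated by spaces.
9.196 -0.072 -0.536

after link 1: o_1 = (4.3301, -2.5000, 3.0000)
after link 2: o_2 = (4.8301, -1.6340, 3.0000)
after link 3: o_3 = (9.1960, -0.0721, -0.5355)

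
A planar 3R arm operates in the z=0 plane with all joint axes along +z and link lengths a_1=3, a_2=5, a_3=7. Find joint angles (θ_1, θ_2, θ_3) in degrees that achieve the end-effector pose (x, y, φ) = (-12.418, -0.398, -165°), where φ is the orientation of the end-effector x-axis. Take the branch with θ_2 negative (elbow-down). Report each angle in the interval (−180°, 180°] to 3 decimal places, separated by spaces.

wrist centre = target − a_3·(cos φ, sin φ) = (-5.6565, 1.4137)
cos θ_2 = (33.9949−3²−5²)/(2·3·5) = -0.0002; θ_2 = -90.0098° (elbow-down)
β = atan2(1.4137,-5.6565) = 165.9675°; ψ = atan2(-5.0000,2.9991) = -59.0435°
θ_1 = β − ψ = 225.0110°
θ_3 = φ − θ_1 − θ_2 = 59.9988° (wrapped to (-180°,180°])

-134.989 -90.010 59.999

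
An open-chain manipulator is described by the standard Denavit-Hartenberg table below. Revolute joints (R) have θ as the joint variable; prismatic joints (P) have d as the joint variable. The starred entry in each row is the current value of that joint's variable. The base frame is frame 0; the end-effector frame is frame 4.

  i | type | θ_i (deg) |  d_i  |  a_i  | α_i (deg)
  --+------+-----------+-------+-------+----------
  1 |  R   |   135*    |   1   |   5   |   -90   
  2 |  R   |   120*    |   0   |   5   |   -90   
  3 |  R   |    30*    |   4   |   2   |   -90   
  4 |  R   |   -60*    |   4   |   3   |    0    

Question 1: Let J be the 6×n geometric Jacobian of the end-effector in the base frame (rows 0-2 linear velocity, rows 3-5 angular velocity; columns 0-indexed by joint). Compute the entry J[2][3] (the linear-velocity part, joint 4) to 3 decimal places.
-2.699

axis z_3 = (0.4356,0.7891,0.4330); lever o_n−o_3 = (4.3230,1.6367,1.9061)
cross product → J_v[:, 3] = (0.7955,1.0416,-2.6986)
J_ω[:, 3] = z_3
entry J[2][3] = -2.6986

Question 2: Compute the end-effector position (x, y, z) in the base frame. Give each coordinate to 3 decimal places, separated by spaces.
after link 1: o_1 = (-3.5355, 3.5355, 1.0000)
after link 2: o_2 = (-1.7678, 1.7678, -3.3301)
after link 3: o_3 = (2.0012, -0.5870, -2.8301)
after link 4: o_4 = (6.3242, 1.0497, -0.9240)

6.324 1.050 -0.924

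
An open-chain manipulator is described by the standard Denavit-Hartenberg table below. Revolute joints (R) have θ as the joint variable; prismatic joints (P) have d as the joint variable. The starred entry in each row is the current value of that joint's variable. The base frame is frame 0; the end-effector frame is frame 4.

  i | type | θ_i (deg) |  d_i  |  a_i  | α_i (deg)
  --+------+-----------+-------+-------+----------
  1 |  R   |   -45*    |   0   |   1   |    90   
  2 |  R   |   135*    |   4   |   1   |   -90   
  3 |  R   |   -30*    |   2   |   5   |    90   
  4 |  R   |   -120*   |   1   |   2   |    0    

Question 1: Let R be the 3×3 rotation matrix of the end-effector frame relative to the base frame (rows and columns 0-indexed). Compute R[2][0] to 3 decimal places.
End-effector x-axis (col 0 of R) = (0.8263,-0.4727,0.3062)
R[2][0] = 0.3062

0.306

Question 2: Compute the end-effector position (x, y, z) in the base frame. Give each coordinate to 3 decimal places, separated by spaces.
after link 1: o_1 = (0.7071, -0.7071, 0.0000)
after link 2: o_2 = (-2.6213, -3.0355, 0.7071)
after link 3: o_3 = (-7.5542, -1.6382, 2.3548)
after link 4: o_4 = (-6.2639, -3.4461, 2.6136)

-6.264 -3.446 2.614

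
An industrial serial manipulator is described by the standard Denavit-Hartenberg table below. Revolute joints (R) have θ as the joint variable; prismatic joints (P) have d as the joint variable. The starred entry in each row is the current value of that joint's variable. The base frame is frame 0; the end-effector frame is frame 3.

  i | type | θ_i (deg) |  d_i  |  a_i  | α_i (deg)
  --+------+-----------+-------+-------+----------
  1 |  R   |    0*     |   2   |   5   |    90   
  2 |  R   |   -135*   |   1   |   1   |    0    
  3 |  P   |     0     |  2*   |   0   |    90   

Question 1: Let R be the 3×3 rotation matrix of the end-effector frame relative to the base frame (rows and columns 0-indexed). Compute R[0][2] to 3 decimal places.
-0.707

End-effector z-axis (col 2 of R) = (-0.7071,-0.0000,0.7071)
R[0][2] = -0.7071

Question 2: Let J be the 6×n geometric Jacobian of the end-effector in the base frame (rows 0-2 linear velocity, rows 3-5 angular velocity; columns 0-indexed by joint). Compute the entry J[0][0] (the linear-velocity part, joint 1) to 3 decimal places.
3.000

axis z_0 = ẑ; lever o_n−o_0 = (4.2929,-3.0000,1.2929)
cross product → J_v[:, 0] = (3.0000,4.2929,-0.0000)
J_ω[:, 0] = z_0
entry J[0][0] = 3.0000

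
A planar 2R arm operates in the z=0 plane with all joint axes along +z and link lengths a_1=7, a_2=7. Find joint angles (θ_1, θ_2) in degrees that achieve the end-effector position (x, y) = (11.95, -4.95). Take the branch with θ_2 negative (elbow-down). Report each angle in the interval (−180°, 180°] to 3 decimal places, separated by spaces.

-0.004 -44.993

cos θ_2 = (167.3050−7²−7²)/(2·7·7) = 0.7072; θ_2 = -44.9929° (elbow-down)
β = atan2(-4.9500,11.9500) = -22.5006°; ψ = atan2(-4.9491,11.9504) = -22.4965°
θ_1 = β − ψ = -0.0041°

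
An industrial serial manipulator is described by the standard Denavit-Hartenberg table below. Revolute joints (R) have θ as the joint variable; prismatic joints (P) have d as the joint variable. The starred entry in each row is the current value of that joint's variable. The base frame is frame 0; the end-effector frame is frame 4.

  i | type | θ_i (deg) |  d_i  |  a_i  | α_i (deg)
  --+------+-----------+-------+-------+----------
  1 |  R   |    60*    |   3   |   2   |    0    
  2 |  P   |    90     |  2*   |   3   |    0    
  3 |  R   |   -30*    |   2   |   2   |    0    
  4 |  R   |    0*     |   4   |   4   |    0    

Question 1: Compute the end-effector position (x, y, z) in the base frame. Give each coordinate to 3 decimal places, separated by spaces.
-4.598 8.428 11.000

after link 1: o_1 = (1.0000, 1.7321, 3.0000)
after link 2: o_2 = (-1.5981, 3.2321, 5.0000)
after link 3: o_3 = (-2.5981, 4.9641, 7.0000)
after link 4: o_4 = (-4.5981, 8.4282, 11.0000)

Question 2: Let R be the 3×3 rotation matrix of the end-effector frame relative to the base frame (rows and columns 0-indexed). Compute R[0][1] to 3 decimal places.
End-effector y-axis (col 1 of R) = (-0.8660,-0.5000,0.0000)
R[0][1] = -0.8660

-0.866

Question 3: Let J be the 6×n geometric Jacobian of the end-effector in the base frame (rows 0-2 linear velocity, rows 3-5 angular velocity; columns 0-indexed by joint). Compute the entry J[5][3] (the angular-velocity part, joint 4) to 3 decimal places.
axis z_3 = (0.0000,0.0000,1.0000); lever o_n−o_3 = (-2.0000,3.4641,4.0000)
cross product → J_v[:, 3] = (-3.4641,-2.0000,0.0000)
J_ω[:, 3] = z_3
entry J[5][3] = 1.0000

1.000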